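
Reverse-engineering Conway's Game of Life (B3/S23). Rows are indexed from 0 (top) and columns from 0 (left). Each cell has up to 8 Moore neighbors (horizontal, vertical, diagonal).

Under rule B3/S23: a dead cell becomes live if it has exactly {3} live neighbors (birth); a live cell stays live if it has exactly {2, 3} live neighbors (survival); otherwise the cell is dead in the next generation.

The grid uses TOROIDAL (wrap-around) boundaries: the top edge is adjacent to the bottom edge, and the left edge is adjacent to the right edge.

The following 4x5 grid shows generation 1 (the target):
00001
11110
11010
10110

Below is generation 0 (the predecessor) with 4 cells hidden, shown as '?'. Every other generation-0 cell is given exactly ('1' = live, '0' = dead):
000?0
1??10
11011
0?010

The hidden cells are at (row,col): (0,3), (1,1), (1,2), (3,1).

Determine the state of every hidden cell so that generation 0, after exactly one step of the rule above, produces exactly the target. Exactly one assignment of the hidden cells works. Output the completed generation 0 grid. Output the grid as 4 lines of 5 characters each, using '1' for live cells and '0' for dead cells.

Hidden generation-0 cells (in order): (0,3), (1,1), (1,2), (3,1).
A hidden cell only influences target cells in its own 3x3 neighborhood. Try each of the 2^4 = 16 assignments, step the completed generation 0 forward once under B3/S23, and compare with the target:
  (0,3)=0 (1,1)=0 (1,2)=0 (3,1)=0 -> step reproduces the target at every cell -> ACCEPT
  (0,3)=0 (1,1)=0 (1,2)=0 (3,1)=1 -> step gives (0,2)='1' but target has '0' -> reject
  (0,3)=0 (1,1)=0 (1,2)=1 (3,1)=0 -> step gives (0,2)='1' but target has '0' -> reject
  (0,3)=0 (1,1)=0 (1,2)=1 (3,1)=1 -> step gives (0,1)='1' but target has '0' -> reject
  (0,3)=0 (1,1)=1 (1,2)=0 (3,1)=0 -> step gives (0,2)='1' but target has '0' -> reject
  (0,3)=0 (1,1)=1 (1,2)=0 (3,1)=1 -> step gives (0,0)='1' but target has '0' -> reject
  (0,3)=0 (1,1)=1 (1,2)=1 (3,1)=0 -> step gives (0,1)='1' but target has '0' -> reject
  (0,3)=0 (1,1)=1 (1,2)=1 (3,1)=1 -> step gives (0,0)='1' but target has '0' -> reject
  (0,3)=1 (1,1)=0 (1,2)=0 (3,1)=0 -> step gives (0,2)='1' but target has '0' -> reject
  (0,3)=1 (1,1)=0 (1,2)=0 (3,1)=1 -> step gives (0,3)='1' but target has '0' -> reject
  (0,3)=1 (1,1)=0 (1,2)=1 (3,1)=0 -> step gives (0,3)='1' but target has '0' -> reject
  (0,3)=1 (1,1)=0 (1,2)=1 (3,1)=1 -> step gives (0,1)='1' but target has '0' -> reject
  (0,3)=1 (1,1)=1 (1,2)=0 (3,1)=0 -> step gives (0,3)='1' but target has '0' -> reject
  (0,3)=1 (1,1)=1 (1,2)=0 (3,1)=1 -> step gives (0,0)='1' but target has '0' -> reject
  (0,3)=1 (1,1)=1 (1,2)=1 (3,1)=0 -> step gives (0,1)='1' but target has '0' -> reject
  (0,3)=1 (1,1)=1 (1,2)=1 (3,1)=1 -> step gives (0,0)='1' but target has '0' -> reject
Unique solution: (0,3)=dead, (1,1)=dead, (1,2)=dead, (3,1)=dead.
Check: live-neighbor counts of every cell in the completed generation 0:
11223
33325
32435
32324
Applying B3/S23 to generation 0 with these counts gives:
00001
11110
11010
10110
which matches the target exactly.

Answer: 00000
10010
11011
00010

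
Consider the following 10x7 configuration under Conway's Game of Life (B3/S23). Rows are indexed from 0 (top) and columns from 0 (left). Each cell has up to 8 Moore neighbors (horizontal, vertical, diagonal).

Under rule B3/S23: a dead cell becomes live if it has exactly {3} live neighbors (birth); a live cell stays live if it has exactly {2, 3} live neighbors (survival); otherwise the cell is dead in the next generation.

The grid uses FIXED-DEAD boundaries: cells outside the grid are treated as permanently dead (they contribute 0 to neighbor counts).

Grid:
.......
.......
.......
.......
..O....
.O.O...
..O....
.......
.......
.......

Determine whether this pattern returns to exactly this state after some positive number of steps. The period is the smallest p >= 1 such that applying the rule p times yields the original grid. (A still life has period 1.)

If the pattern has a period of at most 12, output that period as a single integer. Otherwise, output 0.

Answer: 1

Derivation:
Simulating and comparing each generation to the original:
Gen 0 (original, given above): 4 live cells
Gen 1: 4 live cells, MATCHES original -> period = 1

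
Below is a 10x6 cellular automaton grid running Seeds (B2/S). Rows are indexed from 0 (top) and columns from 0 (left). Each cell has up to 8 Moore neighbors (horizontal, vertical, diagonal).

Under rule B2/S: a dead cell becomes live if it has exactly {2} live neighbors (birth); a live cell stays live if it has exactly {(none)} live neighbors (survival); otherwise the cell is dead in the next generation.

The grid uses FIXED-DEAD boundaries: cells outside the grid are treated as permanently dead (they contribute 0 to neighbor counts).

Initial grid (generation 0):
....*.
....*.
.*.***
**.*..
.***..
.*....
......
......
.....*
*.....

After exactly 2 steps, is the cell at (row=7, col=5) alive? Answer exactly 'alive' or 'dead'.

Answer: dead

Derivation:
Simulating step by step:
Generation 0 (given above): 15 live cells
Generation 1: 7 live cells
...*.*
..*...
......
.....*
....*.
*..*..
......
......
......
......
Generation 2: 8 live cells
..*.*.
...**.
......
....*.
...*.*
....*.
......
......
......
......

Cell (7,5) at generation 2: 0 -> dead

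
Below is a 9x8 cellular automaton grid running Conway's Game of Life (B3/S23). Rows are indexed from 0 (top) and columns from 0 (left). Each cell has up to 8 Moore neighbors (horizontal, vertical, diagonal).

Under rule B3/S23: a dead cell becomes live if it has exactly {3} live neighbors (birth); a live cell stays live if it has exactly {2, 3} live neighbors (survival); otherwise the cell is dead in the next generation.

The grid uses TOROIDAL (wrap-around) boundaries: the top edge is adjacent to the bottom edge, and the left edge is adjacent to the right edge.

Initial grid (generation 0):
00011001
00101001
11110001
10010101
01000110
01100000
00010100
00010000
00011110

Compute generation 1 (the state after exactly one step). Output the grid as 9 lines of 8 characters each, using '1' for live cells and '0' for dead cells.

Answer: 00100001
00001011
00000000
00010100
01001111
01101110
00011000
00110010
00100110

Derivation:
Simulating step by step:
Generation 0 (given above): 27 live cells
Generation 1: 25 live cells
(generation 1 grid is the final answer)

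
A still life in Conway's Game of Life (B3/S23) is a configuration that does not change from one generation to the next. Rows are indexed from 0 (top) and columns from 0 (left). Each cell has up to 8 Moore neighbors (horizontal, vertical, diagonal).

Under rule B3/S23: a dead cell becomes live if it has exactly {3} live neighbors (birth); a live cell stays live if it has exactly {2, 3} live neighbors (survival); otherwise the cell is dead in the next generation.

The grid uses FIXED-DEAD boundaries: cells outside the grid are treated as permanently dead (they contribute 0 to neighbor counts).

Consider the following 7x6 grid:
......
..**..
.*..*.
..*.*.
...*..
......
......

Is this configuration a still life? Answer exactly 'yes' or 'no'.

Compute generation 1 and compare to generation 0 (given above):
Generation 1:
......
..**..
.*..*.
..*.*.
...*..
......
......
The grids are IDENTICAL -> still life.

Answer: yes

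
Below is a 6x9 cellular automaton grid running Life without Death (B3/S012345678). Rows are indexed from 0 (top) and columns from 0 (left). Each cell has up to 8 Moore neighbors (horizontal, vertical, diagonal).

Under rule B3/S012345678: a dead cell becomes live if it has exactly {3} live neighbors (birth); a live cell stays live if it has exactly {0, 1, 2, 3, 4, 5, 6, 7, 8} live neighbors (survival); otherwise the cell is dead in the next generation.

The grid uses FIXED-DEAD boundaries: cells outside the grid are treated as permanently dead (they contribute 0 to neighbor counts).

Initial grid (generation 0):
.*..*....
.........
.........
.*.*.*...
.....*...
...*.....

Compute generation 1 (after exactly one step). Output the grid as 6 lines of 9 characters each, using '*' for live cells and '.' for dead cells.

Answer: .*..*....
.........
.........
.*.***...
..*..*...
...*.....

Derivation:
Simulating step by step:
Generation 0 (given above): 7 live cells
Generation 1: 9 live cells
(generation 1 grid is the final answer)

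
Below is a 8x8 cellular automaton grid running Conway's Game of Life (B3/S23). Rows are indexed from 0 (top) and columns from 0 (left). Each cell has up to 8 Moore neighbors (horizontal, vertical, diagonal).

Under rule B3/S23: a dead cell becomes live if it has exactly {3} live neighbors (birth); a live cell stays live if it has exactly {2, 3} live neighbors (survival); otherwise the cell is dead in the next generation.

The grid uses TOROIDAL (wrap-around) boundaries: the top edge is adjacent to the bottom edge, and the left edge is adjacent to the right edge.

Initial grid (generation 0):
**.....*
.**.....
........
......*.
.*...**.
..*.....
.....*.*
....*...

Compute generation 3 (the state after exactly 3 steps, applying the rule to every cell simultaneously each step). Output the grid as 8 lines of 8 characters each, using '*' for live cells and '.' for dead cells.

Simulating step by step:
Generation 0 (given above): 13 live cells
Generation 1: 12 live cells
***.....
.**.....
........
.....**.
.....**.
.....*..
........
......**
Generation 2: 14 live cells
*.*....*
*.*.....
........
.....**.
....*...
.....**.
......*.
**.....*
Generation 3: 12 live cells
(generation 3 grid is the final answer)

Answer: ..*.....
*......*
........
.....*..
....*...
.....**.
*....**.
.*....*.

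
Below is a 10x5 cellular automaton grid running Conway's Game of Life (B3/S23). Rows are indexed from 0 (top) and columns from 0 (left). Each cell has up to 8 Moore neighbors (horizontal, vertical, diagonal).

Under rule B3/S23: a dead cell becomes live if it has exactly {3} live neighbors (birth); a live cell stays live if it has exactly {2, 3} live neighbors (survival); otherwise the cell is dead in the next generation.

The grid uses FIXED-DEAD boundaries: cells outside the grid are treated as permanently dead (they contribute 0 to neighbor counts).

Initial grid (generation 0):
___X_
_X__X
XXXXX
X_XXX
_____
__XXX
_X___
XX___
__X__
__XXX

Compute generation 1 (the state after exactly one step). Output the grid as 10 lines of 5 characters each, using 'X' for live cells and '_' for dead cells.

Simulating step by step:
Generation 0 (given above): 22 live cells
Generation 1: 18 live cells
(generation 1 grid is the final answer)

Answer: _____
XX__X
X____
X___X
_X___
__XX_
XX_X_
XXX__
__X__
__XX_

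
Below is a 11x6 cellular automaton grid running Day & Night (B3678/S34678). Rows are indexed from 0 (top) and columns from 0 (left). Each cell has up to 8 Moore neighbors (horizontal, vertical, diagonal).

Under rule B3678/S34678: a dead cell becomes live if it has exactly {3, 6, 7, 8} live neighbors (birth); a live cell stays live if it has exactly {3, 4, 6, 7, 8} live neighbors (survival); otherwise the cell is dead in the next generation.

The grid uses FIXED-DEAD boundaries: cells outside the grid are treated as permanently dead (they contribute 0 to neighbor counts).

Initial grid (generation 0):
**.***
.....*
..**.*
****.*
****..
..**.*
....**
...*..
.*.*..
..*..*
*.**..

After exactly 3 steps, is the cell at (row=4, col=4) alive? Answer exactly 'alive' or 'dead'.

Answer: dead

Derivation:
Simulating step by step:
Generation 0 (given above): 31 live cells
Generation 1: 21 live cells
....*.
.*..**
..**..
***...
***...
..**..
..*.*.
..*...
....*.
..*.*.
.*....
Generation 2: 16 live cells
.....*
..*.*.
*.***.
**....
**....
..**..
.**...
......
......
...*..
......
Generation 3: 13 live cells
......
.*..**
..**..
*..*..
**....
*.*...
..**..
......
......
......
......

Cell (4,4) at generation 3: 0 -> dead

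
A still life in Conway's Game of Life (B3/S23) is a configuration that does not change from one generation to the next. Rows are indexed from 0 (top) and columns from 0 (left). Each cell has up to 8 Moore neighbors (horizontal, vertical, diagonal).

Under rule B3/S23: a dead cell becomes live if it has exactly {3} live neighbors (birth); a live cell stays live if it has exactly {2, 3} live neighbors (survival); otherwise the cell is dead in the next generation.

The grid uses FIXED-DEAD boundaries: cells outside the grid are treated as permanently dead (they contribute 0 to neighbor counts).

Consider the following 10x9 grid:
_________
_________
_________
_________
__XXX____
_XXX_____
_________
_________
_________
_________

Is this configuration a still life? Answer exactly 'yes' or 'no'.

Compute generation 1 and compare to generation 0 (given above):
Generation 1:
_________
_________
_________
___X_____
_X__X____
_X__X____
__X______
_________
_________
_________
Cell (3,3) differs: gen0=0 vs gen1=1 -> NOT a still life.

Answer: no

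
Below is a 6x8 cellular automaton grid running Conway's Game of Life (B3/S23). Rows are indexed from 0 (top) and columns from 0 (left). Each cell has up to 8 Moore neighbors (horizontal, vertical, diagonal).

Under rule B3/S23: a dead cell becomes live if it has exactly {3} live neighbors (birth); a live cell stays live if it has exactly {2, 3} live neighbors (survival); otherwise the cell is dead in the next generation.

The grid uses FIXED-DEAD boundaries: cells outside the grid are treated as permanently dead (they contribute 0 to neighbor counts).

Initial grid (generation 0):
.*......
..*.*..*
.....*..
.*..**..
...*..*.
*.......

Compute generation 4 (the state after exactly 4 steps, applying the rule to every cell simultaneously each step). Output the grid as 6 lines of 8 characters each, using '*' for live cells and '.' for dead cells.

Simulating step by step:
Generation 0 (given above): 11 live cells
Generation 1: 8 live cells
........
........
...*.**.
....***.
....**..
........
Generation 2: 4 live cells
........
........
......*.
...*....
....*.*.
........
Generation 3: 1 live cells
........
........
........
.....*..
........
........
Generation 4: 0 live cells
(generation 4 grid is the final answer)

Answer: ........
........
........
........
........
........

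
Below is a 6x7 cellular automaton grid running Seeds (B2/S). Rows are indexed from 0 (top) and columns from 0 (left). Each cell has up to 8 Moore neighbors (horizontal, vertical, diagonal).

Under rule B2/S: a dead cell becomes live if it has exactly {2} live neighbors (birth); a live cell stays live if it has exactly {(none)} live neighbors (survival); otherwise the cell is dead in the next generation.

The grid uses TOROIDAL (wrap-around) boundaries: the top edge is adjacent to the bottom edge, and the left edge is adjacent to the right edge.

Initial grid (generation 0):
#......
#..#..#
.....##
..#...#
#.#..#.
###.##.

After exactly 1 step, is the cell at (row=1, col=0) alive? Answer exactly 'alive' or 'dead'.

Answer: dead

Derivation:
Simulating step by step:
Generation 0 (given above): 16 live cells
Generation 1: 8 live cells
.......
.#..#..
.####..
...##..
.......
.......

Cell (1,0) at generation 1: 0 -> dead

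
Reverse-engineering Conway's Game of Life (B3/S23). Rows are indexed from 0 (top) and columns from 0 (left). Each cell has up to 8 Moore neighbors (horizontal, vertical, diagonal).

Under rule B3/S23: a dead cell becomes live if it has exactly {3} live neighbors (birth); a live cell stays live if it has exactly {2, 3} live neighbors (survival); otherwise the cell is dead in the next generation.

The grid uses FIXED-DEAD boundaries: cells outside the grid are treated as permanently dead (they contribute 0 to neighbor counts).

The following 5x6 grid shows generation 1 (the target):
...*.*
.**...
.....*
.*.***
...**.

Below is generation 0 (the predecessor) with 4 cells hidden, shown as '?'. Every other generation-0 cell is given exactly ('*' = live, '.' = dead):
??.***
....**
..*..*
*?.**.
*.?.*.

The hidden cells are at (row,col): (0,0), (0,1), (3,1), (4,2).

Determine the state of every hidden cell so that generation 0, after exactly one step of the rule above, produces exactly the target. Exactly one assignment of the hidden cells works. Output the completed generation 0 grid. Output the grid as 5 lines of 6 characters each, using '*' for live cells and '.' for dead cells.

Answer: **.***
....**
..*..*
*..**.
*...*.

Derivation:
Hidden generation-0 cells (in order): (0,0), (0,1), (3,1), (4,2).
A hidden cell only influences target cells in its own 3x3 neighborhood. Try each of the 2^4 = 16 assignments, step the completed generation 0 forward once under B3/S23, and compare with the target:
  (0,0)=. (0,1)=. (3,1)=. (4,2)=. -> step gives (1,1)='.' but target has '*' -> reject
  (0,0)=. (0,1)=. (3,1)=. (4,2)=* -> step gives (1,1)='.' but target has '*' -> reject
  (0,0)=. (0,1)=. (3,1)=* (4,2)=. -> step gives (1,1)='.' but target has '*' -> reject
  (0,0)=. (0,1)=. (3,1)=* (4,2)=* -> step gives (1,1)='.' but target has '*' -> reject
  (0,0)=. (0,1)=* (3,1)=. (4,2)=. -> step gives (1,1)='.' but target has '*' -> reject
  (0,0)=. (0,1)=* (3,1)=. (4,2)=* -> step gives (1,1)='.' but target has '*' -> reject
  (0,0)=. (0,1)=* (3,1)=* (4,2)=. -> step gives (1,1)='.' but target has '*' -> reject
  (0,0)=. (0,1)=* (3,1)=* (4,2)=* -> step gives (1,1)='.' but target has '*' -> reject
  (0,0)=* (0,1)=. (3,1)=. (4,2)=. -> step gives (1,1)='.' but target has '*' -> reject
  (0,0)=* (0,1)=. (3,1)=. (4,2)=* -> step gives (1,1)='.' but target has '*' -> reject
  (0,0)=* (0,1)=. (3,1)=* (4,2)=. -> step gives (1,1)='.' but target has '*' -> reject
  (0,0)=* (0,1)=. (3,1)=* (4,2)=* -> step gives (1,1)='.' but target has '*' -> reject
  (0,0)=* (0,1)=* (3,1)=. (4,2)=. -> step reproduces the target at every cell -> ACCEPT
  (0,0)=* (0,1)=* (3,1)=. (4,2)=* -> step gives (3,1)='.' but target has '*' -> reject
  (0,0)=* (0,1)=* (3,1)=* (4,2)=. -> step gives (2,1)='*' but target has '.' -> reject
  (0,0)=* (0,1)=* (3,1)=* (4,2)=* -> step gives (2,1)='*' but target has '.' -> reject
Unique solution: (0,0)=live, (0,1)=live, (3,1)=dead, (4,2)=dead.
Check: live-neighbor counts of every cell in the completed generation 0:
112243
233454
121453
132333
121322
Applying B3/S23 to generation 0 with these counts gives:
...*.*
.**...
.....*
.*.***
...**.
which matches the target exactly.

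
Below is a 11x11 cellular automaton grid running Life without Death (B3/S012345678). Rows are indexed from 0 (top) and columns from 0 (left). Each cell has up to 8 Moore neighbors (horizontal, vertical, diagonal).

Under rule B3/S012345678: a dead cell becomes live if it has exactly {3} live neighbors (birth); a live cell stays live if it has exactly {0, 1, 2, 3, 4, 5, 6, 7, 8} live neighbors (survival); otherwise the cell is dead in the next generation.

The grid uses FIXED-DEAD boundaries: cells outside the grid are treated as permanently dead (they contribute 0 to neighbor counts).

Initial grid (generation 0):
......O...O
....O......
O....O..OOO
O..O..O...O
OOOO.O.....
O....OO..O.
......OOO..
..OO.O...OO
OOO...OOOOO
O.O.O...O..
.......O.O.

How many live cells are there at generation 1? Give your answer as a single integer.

Answer: 58

Derivation:
Simulating step by step:
Generation 0 (given above): 43 live cells
Generation 1: 58 live cells
......O...O
....OO....O
O...OO..OOO
O..O.OO...O
OOOO.O.....
O.O.OOO.OO.
....O.OOO.O
..OO.O...OO
OOO.OOOOOOO
O.OOO.O.O.O
.......OOO.
Population at generation 1: 58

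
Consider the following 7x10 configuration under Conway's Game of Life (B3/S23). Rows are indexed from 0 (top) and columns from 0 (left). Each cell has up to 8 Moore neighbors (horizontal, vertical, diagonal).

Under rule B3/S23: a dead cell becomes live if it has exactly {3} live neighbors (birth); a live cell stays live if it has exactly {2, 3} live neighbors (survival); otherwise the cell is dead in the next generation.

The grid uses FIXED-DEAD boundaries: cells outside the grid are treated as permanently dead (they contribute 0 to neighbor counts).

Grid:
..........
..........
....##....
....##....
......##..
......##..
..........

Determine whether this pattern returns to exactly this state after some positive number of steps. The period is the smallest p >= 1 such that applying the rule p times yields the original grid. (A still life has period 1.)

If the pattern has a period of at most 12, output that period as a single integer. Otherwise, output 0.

Answer: 2

Derivation:
Simulating and comparing each generation to the original:
Gen 0 (original, given above): 8 live cells
Gen 1: 6 live cells, differs from original
Gen 2: 8 live cells, MATCHES original -> period = 2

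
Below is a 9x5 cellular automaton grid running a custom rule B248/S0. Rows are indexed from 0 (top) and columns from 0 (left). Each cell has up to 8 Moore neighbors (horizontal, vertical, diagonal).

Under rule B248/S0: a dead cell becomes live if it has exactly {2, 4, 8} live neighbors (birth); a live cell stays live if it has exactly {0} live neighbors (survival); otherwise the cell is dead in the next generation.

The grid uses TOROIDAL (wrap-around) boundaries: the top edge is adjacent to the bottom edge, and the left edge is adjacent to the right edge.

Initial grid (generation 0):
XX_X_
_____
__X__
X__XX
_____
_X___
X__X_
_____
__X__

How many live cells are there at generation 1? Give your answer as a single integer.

Simulating step by step:
Generation 0 (given above): 11 live cells
Generation 1: 25 live cells
____X
X__XX
XX___
_XX__
_XXX_
X_X_X
_XXXX
_XXXX
X__XX
Population at generation 1: 25

Answer: 25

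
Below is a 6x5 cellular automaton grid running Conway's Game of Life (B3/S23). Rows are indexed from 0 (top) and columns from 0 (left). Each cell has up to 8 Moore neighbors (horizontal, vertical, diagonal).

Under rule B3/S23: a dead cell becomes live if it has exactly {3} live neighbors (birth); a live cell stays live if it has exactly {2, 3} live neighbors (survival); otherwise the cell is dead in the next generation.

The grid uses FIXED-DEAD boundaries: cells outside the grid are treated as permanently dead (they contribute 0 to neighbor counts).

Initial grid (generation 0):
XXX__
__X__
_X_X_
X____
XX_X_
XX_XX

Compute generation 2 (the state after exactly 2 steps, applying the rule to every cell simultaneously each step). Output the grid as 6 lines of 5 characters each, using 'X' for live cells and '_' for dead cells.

Answer: _XX__
X__X_
XXX__
_XXX_
XXXXX
__XXX

Derivation:
Simulating step by step:
Generation 0 (given above): 14 live cells
Generation 1: 13 live cells
_XX__
X__X_
_XX__
X____
___XX
XX_XX
Generation 2: 18 live cells
(generation 2 grid is the final answer)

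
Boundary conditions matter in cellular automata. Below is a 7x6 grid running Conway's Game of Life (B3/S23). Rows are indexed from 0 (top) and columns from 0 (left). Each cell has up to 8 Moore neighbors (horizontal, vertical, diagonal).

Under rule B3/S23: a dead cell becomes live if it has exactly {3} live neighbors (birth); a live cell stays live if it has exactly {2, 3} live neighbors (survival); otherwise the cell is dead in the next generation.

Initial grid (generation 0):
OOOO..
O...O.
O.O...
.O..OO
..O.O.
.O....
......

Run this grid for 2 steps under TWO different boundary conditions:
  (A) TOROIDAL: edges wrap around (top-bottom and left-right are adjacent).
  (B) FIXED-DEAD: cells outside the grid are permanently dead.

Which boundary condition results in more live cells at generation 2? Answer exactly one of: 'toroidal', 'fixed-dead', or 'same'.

Under TOROIDAL boundary, generation 2:
..O..O
......
..OOO.
......
......
..OOO.
O.O..O
Population = 11

Under FIXED-DEAD boundary, generation 2:
OOO...
O.....
O.OO.O
O.....
.O...O
..OOO.
......
Population = 14

Comparison: toroidal=11, fixed-dead=14 -> fixed-dead

Answer: fixed-dead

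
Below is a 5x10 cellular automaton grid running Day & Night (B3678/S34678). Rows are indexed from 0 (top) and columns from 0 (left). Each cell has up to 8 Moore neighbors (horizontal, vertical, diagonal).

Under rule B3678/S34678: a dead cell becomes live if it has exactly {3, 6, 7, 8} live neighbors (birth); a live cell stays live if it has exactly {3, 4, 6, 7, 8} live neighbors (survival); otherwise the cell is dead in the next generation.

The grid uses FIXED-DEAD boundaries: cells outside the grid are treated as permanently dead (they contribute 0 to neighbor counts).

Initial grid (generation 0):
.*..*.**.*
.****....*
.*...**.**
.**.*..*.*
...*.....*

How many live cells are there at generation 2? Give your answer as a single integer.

Answer: 25

Derivation:
Simulating step by step:
Generation 0 (given above): 22 live cells
Generation 1: 22 live cells
.....*..*.
*****....*
***..*.***
..**.**..*
..*.....*.
Generation 2: 25 live cells
.****.....
*.******.*
****.*..**
..***.*..*
...*......
Population at generation 2: 25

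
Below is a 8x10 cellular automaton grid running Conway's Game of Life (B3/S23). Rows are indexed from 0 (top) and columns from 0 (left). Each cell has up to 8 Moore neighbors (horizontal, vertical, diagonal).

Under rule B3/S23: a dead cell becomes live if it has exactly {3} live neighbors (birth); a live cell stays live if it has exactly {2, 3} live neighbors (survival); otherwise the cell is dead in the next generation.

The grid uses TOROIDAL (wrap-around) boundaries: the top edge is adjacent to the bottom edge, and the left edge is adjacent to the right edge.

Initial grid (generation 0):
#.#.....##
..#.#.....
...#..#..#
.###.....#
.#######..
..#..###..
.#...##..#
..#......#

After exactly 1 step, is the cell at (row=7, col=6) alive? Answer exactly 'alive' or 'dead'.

Answer: dead

Derivation:
Simulating step by step:
Generation 0 (given above): 30 live cells
Generation 1: 26 live cells
#.#.....##
###.....#.
##..#.....
.#.....##.
#......##.
#.......#.
###..#.##.
..#.......

Cell (7,6) at generation 1: 0 -> dead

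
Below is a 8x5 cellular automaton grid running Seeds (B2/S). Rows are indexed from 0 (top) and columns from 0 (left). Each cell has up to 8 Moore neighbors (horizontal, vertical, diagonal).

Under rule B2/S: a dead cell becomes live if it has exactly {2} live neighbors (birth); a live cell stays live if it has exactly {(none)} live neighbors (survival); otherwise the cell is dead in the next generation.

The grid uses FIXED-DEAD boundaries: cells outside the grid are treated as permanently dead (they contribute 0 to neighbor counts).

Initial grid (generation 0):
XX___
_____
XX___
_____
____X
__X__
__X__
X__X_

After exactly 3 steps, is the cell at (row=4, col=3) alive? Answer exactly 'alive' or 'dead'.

Simulating step by step:
Generation 0 (given above): 9 live cells
Generation 1: 7 live cells
_____
__X__
_____
XX___
___X_
_X___
_____
_XX__
Generation 2: 5 live cells
_____
_____
X_X__
__X__
_____
__X__
X____
_____
Generation 3: 8 live cells
_____
_X___
___X_
___X_
_XXX_
_X___
_X___
_____

Cell (4,3) at generation 3: 1 -> alive

Answer: alive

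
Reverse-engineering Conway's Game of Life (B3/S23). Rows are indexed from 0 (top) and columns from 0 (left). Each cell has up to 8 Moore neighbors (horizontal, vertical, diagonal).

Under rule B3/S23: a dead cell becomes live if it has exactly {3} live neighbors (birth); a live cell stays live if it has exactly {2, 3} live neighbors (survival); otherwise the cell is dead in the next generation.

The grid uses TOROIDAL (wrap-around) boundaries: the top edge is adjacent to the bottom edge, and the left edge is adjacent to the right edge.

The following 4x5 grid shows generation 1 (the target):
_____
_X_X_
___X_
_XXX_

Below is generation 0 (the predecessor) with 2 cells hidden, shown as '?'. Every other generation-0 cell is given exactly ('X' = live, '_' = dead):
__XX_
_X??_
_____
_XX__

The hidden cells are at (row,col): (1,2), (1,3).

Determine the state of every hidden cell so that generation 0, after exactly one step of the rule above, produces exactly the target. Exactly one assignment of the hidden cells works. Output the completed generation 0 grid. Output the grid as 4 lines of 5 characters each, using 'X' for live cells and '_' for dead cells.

Answer: __XX_
_XXX_
_____
_XX__

Derivation:
Hidden generation-0 cells (in order): (1,2), (1,3).
A hidden cell only influences target cells in its own 3x3 neighborhood. Try each of the 2^2 = 4 assignments, step the completed generation 0 forward once under B3/S23, and compare with the target:
  (1,2)=_ (1,3)=_ -> step gives (0,3)='X' but target has '_' -> reject
  (1,2)=_ (1,3)=X -> step gives (0,3)='X' but target has '_' -> reject
  (1,2)=X (1,3)=_ -> step gives (0,3)='X' but target has '_' -> reject
  (1,2)=X (1,3)=X -> step reproduces the target at every cell -> ACCEPT
Unique solution: (1,2)=live, (1,3)=live.
Check: live-neighbor counts of every cell in the completed generation 0:
25642
12432
24531
12331
Applying B3/S23 to generation 0 with these counts gives:
_____
_X_X_
___X_
_XXX_
which matches the target exactly.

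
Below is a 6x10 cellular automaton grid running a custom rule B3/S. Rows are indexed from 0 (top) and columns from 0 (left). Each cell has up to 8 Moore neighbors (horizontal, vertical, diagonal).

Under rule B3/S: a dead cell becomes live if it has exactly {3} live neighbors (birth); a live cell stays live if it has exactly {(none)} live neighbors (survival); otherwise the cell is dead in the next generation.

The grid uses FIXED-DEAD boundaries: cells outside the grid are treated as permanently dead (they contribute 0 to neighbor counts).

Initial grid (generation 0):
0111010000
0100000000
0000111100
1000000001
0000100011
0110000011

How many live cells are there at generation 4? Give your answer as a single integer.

Simulating step by step:
Generation 0 (given above): 18 live cells
Generation 1: 5 live cells
0000000000
0001000000
0000000000
0000101100
0100000000
0000000000
Generation 2: 0 live cells
0000000000
0000000000
0000000000
0000000000
0000000000
0000000000
Generation 3: 0 live cells
0000000000
0000000000
0000000000
0000000000
0000000000
0000000000
Generation 4: 0 live cells
0000000000
0000000000
0000000000
0000000000
0000000000
0000000000
Population at generation 4: 0

Answer: 0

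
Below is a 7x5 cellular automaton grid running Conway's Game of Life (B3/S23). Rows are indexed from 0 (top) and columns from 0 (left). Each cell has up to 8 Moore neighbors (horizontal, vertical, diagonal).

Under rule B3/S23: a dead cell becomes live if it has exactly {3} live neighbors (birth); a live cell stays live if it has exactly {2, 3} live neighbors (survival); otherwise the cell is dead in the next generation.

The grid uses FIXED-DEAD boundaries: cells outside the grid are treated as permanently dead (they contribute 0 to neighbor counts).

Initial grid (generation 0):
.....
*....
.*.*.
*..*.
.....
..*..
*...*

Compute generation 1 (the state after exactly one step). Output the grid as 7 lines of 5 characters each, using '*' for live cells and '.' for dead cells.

Answer: .....
.....
***..
..*..
.....
.....
.....

Derivation:
Simulating step by step:
Generation 0 (given above): 8 live cells
Generation 1: 4 live cells
(generation 1 grid is the final answer)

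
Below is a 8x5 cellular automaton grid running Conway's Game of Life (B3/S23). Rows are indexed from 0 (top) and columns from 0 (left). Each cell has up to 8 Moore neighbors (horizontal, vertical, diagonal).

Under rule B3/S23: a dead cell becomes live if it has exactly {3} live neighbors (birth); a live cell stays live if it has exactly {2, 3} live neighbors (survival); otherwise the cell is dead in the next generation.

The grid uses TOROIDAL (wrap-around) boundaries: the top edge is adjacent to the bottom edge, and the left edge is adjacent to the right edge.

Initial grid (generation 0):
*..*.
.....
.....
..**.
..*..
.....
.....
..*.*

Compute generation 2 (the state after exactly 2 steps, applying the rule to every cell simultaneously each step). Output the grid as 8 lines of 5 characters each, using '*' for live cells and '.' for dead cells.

Answer: ...**
.....
.....
..**.
..**.
.....
.....
...**

Derivation:
Simulating step by step:
Generation 0 (given above): 7 live cells
Generation 1: 8 live cells
...**
.....
.....
..**.
..**.
.....
.....
...**
Generation 2: 8 live cells
(generation 2 grid is the final answer)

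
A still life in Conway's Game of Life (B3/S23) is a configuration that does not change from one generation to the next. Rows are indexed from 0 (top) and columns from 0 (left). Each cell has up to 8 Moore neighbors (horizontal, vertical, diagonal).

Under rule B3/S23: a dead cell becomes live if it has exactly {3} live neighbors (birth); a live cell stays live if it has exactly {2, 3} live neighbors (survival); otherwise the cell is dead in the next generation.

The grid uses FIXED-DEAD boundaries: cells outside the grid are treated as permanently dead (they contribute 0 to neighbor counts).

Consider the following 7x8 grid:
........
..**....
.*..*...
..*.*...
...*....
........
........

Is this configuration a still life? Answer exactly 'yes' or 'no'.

Compute generation 1 and compare to generation 0 (given above):
Generation 1:
........
..**....
.*..*...
..*.*...
...*....
........
........
The grids are IDENTICAL -> still life.

Answer: yes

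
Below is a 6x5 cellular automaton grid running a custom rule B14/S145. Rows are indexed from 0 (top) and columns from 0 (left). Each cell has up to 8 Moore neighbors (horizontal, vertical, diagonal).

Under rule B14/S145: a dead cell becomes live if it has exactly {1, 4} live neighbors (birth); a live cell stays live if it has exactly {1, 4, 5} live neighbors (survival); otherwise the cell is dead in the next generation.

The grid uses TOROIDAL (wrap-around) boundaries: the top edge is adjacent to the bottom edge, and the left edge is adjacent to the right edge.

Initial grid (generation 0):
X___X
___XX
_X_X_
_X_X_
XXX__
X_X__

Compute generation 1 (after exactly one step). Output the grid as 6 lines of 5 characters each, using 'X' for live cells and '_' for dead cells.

Simulating step by step:
Generation 0 (given above): 13 live cells
Generation 1: 12 live cells
(generation 1 grid is the final answer)

Answer: ___XX
X___X
_X__X
XX___
_XX__
X___X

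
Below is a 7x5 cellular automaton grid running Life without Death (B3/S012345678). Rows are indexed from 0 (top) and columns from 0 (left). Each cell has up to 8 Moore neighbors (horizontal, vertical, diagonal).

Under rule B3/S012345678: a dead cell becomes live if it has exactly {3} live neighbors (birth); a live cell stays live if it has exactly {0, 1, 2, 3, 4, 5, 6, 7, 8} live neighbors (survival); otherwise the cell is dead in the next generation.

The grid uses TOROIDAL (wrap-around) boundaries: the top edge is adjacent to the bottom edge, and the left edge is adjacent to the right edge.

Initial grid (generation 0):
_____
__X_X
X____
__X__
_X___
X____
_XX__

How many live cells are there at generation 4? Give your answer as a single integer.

Simulating step by step:
Generation 0 (given above): 8 live cells
Generation 1: 15 live cells
_XXX_
__X_X
XX_X_
_XX__
_X___
X_X__
_XX__
Generation 2: 19 live cells
XXXX_
__X_X
XX_XX
_XX__
XX___
X_X__
XXX__
Generation 3: 21 live cells
XXXX_
__X_X
XX_XX
_XXX_
XX___
X_X_X
XXX__
Generation 4: 22 live cells
XXXX_
__X_X
XX_XX
_XXX_
XX___
X_XXX
XXX__
Population at generation 4: 22

Answer: 22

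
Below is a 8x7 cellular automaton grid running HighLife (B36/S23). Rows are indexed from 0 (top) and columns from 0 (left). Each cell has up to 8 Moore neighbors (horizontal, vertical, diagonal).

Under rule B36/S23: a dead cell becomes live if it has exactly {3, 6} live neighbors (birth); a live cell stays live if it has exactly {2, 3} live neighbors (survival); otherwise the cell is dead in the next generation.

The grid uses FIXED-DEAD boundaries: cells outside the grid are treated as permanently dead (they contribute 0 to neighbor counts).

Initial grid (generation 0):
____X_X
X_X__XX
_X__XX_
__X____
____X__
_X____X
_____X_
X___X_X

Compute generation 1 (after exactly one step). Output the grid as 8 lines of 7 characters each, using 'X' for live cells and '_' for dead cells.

Simulating step by step:
Generation 0 (given above): 17 live cells
Generation 1: 17 live cells
(generation 1 grid is the final answer)

Answer: ______X
_X_X__X
_XXXXXX
___XXX_
_______
_____X_
_____XX
_____X_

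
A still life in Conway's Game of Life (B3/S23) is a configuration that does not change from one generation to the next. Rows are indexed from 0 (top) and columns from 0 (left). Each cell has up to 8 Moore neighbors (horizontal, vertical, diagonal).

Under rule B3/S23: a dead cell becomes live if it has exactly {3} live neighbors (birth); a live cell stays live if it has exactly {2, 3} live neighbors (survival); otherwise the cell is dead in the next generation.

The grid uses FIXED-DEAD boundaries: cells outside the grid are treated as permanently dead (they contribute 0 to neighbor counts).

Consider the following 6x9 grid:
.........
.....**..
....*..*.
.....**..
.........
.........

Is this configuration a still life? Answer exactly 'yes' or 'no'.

Compute generation 1 and compare to generation 0 (given above):
Generation 1:
.........
.....**..
....*..*.
.....**..
.........
.........
The grids are IDENTICAL -> still life.

Answer: yes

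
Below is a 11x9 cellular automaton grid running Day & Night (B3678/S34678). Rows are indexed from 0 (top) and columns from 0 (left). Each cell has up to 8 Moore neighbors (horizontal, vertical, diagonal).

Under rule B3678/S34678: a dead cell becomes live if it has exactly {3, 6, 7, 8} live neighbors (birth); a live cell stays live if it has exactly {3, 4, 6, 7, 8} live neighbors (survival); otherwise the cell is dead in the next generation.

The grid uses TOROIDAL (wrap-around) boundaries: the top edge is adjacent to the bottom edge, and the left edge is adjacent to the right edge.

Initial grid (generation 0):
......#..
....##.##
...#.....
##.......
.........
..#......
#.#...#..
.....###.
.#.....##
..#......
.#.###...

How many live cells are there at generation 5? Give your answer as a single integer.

Simulating step by step:
Generation 0 (given above): 23 live cells
Generation 1: 24 live cells
...#..##.
......#..
#...#...#
.........
.#.......
.#.......
.#...###.
##....##.
.......#.
#####....
..#......
Generation 2: 20 live cells
.........
.....#..#
.........
#........
.........
#.#...#..
.##...###
.....#.#.
...#..#..
.###.....
..#.#....
Generation 3: 17 live cells
.........
.........
.........
.........
.#.......
........#
##...####
..#....##
....#....
..###....
.##......
Generation 4: 14 live cells
.........
.........
.........
.........
.........
.#....#.#
#.....#..
.#...#.##
..#......
.###.....
..#......
Generation 5: 17 live cells
.........
.........
.........
.........
.........
#......#.
##...##..
#.....#..
#.##.....
.###.....
.###.....
Population at generation 5: 17

Answer: 17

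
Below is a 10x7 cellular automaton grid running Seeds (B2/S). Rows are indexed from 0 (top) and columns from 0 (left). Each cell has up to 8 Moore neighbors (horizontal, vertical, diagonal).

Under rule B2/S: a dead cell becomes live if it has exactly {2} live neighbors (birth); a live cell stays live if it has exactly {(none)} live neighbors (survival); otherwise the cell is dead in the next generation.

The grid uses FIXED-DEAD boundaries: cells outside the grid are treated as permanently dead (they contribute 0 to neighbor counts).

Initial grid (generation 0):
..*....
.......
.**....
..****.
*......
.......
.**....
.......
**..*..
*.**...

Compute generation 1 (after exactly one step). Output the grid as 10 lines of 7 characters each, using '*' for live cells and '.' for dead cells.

Simulating step by step:
Generation 0 (given above): 16 live cells
Generation 1: 10 live cells
(generation 1 grid is the final answer)

Answer: .......
...*...
.....*.
*......
.**..*.
*.*....
.......
...*...
.......
....*..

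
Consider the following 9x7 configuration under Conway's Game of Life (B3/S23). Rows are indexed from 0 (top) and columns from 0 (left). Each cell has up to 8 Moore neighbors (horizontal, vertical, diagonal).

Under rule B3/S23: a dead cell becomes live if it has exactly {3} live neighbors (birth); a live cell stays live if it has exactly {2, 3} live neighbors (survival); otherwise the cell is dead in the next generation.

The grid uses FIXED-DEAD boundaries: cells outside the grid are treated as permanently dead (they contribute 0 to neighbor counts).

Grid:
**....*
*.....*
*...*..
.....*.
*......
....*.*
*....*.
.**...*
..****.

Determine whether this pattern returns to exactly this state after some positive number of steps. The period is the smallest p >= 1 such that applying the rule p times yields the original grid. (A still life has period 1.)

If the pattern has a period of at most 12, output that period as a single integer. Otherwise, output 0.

Answer: 0

Derivation:
Simulating and comparing each generation to the original:
Gen 0 (original, given above): 20 live cells
Gen 1: 18 live cells, differs from original
Gen 2: 16 live cells, differs from original
Gen 3: 15 live cells, differs from original
Gen 4: 14 live cells, differs from original
Gen 5: 15 live cells, differs from original
Gen 6: 14 live cells, differs from original
Gen 7: 18 live cells, differs from original
Gen 8: 16 live cells, differs from original
Gen 9: 22 live cells, differs from original
Gen 10: 16 live cells, differs from original
Gen 11: 18 live cells, differs from original
Gen 12: 22 live cells, differs from original
No period found within 12 steps.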